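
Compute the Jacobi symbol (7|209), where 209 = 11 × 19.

Reciprocity: 7 ≡ 3 and 209 ≡ 1 (mod 4), so (7/209) = +(209/7).
Reduce top mod 7: now compute (6/7).
Pull out 2: since 7 ≡ 7 (mod 8), (2/7) = +1.
Reciprocity: 3 ≡ 3 and 7 ≡ 3 (mod 4), so (3/7) = −(7/3).
Reduce top mod 3: now compute (1/3).
Reached (1/3) = 1. Collecting the sign flips along the way, the symbol is -1.

-1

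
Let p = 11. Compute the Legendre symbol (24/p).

First reduce: 24 ≡ 2 (mod 11).
Pull out 2: since 11 ≡ 3 (mod 8), (2/11) = -1.
Reached (1/11) = 1. Collecting the sign flips along the way, the symbol is -1.

-1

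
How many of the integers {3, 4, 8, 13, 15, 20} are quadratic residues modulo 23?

4

(3/23) = +1 → QR.
(4/23) = +1 → QR.
(8/23) = +1 → QR.
(13/23) = +1 → QR.
(15/23) = -1 → non-residue.
(20/23) = -1 → non-residue.
Total quadratic residues among the 6: 4.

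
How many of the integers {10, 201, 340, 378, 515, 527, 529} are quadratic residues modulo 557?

(10/557) = +1 → QR.
(201/557) = -1 → non-residue.
(340/557) = -1 → non-residue.
(378/557) = +1 → QR.
(515/557) = +1 → QR.
(527/557) = -1 → non-residue.
(529/557) = +1 → QR.
Total quadratic residues among the 7: 4.

4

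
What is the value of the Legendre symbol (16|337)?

Pull out 2^4: since 337 ≡ 1 (mod 8), (2/337) = +1, so (2/337)^4 = +1.
Reached (1/337) = 1. Collecting the sign flips along the way, the symbol is +1.

1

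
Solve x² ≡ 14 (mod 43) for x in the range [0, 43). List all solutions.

Since 43 ≡ 3 (mod 4), a square root of 14 is 14^((43+1)/4) = 14^11 mod 43.
Repeated squaring: 14^2≡24, 14^4≡17, 14^8≡31 (mod 43).
14^11 = 14^(8+2+1) ≡ 10 (mod 43).
Check: 10² = 100 ≡ 14 (mod 43). The two roots are 10 and 33.

10, 33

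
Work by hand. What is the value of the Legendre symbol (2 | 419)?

Pull out 2: since 419 ≡ 3 (mod 8), (2/419) = -1.
Reached (1/419) = 1. Collecting the sign flips along the way, the symbol is -1.

-1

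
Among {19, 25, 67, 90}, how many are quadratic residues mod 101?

2

(19/101) = +1 → QR.
(25/101) = +1 → QR.
(67/101) = -1 → non-residue.
(90/101) = -1 → non-residue.
Total quadratic residues among the 4: 2.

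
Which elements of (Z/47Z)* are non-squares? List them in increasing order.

5, 10, 11, 13, 15, 19, 20, 22, 23, 26, 29, 30, 31, 33, 35, 38, 39, 40, 41, 43, 44, 45, 46

Square k = 1,…,23 (k and 47−k give the same square):
1²=1, 2²=4, 3²=9, 4²=16, 5²=25, 6²=36, 7²≡2, 8²≡17, 9²≡34, 10²≡6, 11²≡27, 12²≡3, 13²≡28, 14²≡8, 15²≡37, 16²≡21, 17²≡7, 18²≡42, 19²≡32, 20²≡24, 21²≡18, 22²≡14, 23²≡12 (mod 47).
The residues are {1, 2, 3, 4, 6, 7, 8, 9, 12, 14, 16, 17, 18, 21, 24, 25, 27, 28, 32, 34, 36, 37, 42}; the non-residues are the remaining 23 nonzero classes.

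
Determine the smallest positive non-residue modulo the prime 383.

5

(2/383) = +1, so 2 is a residue.
(3/383) = +1, so 3 is a residue.
(4/383) = +1, so 4 is a residue.
(5/383) = −1, so 5 is the smallest positive non-residue mod 383.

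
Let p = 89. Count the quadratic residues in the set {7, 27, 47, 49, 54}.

(7/89) = -1 → non-residue.
(27/89) = -1 → non-residue.
(47/89) = +1 → QR.
(49/89) = +1 → QR.
(54/89) = -1 → non-residue.
Total quadratic residues among the 5: 2.

2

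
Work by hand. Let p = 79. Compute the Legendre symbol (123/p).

First reduce: 123 ≡ 44 (mod 79).
Pull out 2^2: since 79 ≡ 7 (mod 8), (2/79) = +1, so (2/79)^2 = +1.
Reciprocity: 11 ≡ 3 and 79 ≡ 3 (mod 4), so (11/79) = −(79/11).
Reduce top mod 11: now compute (2/11).
Pull out 2: since 11 ≡ 3 (mod 8), (2/11) = -1.
Reached (1/11) = 1. Collecting the sign flips along the way, the symbol is +1.

1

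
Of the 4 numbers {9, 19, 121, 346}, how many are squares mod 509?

2

(9/509) = +1 → QR.
(19/509) = -1 → non-residue.
(121/509) = +1 → QR.
(346/509) = -1 → non-residue.
Total quadratic residues among the 4: 2.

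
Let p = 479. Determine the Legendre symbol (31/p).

Euler's criterion: (31/479) ≡ 31^239 (mod 479).
31^2 ≡ 3 (mod 479)
31^4 ≡ 9 (mod 479)
31^8 ≡ 81 (mod 479)
31^16 ≡ 334 (mod 479)
31^32 ≡ 428 (mod 479)
31^64 ≡ 206 (mod 479)
31^128 ≡ 284 (mod 479)
31^239 = 31^(128+64+32+8+4+2+1) ≡ 478 (mod 479).
Result is 478 ≡ −1, so (31/479) = −1.

-1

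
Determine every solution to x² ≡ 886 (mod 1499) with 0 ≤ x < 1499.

126, 1373

Since 1499 ≡ 3 (mod 4), a square root of 886 is 886^((1499+1)/4) = 886^375 mod 1499.
Repeated squaring: 886^2≡1019, 886^4≡1053, 886^8≡1048, 886^16≡1036, 886^32≡12, 886^64≡144, 886^128≡1249, 886^256≡1041 (mod 1499).
886^375 = 886^(256+64+32+16+4+2+1) ≡ 126 (mod 1499).
Check: 126² = 15876 ≡ 886 (mod 1499). The two roots are 126 and 1373.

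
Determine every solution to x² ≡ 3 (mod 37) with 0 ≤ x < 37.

37 ≡ 1 (mod 4), so we find a root by search.
Trying successive values, 15² = 225 ≡ 3 (mod 37). The other root is 37 − 15 = 22.

15, 22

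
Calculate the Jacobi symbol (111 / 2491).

Reciprocity: 111 ≡ 3 and 2491 ≡ 3 (mod 4), so (111/2491) = −(2491/111).
Reduce top mod 111: now compute (49/111).
Reciprocity: 49 ≡ 1 and 111 ≡ 3 (mod 4), so (49/111) = +(111/49).
Reduce top mod 49: now compute (13/49).
Reciprocity: 13 ≡ 1 and 49 ≡ 1 (mod 4), so (13/49) = +(49/13).
Reduce top mod 13: now compute (10/13).
Pull out 2: since 13 ≡ 5 (mod 8), (2/13) = -1.
Reciprocity: 5 ≡ 1 and 13 ≡ 1 (mod 4), so (5/13) = +(13/5).
Reduce top mod 5: now compute (3/5).
Reciprocity: 3 ≡ 3 and 5 ≡ 1 (mod 4), so (3/5) = +(5/3).
Reduce top mod 3: now compute (2/3).
Pull out 2: since 3 ≡ 3 (mod 8), (2/3) = -1.
Reached (1/3) = 1. Collecting the sign flips along the way, the symbol is -1.

-1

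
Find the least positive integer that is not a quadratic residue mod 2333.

2

(2/2333) = −1, so 2 is the smallest positive non-residue mod 2333.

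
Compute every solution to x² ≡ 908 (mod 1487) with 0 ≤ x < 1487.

632, 855

Since 1487 ≡ 3 (mod 4), a square root of 908 is 908^((1487+1)/4) = 908^372 mod 1487.
Repeated squaring: 908^2≡666, 908^4≡430, 908^8≡512, 908^16≡432, 908^32≡749, 908^64≡402, 908^128≡1008, 908^256≡443 (mod 1487).
908^372 = 908^(256+64+32+16+4) ≡ 855 (mod 1487).
Check: 855² = 731025 ≡ 908 (mod 1487). The two roots are 632 and 855.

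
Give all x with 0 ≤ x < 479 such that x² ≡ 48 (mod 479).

Since 479 ≡ 3 (mod 4), a square root of 48 is 48^((479+1)/4) = 48^120 mod 479.
Repeated squaring: 48^2≡388, 48^4≡138, 48^8≡363, 48^16≡44, 48^32≡20, 48^64≡400 (mod 479).
48^120 = 48^(64+32+16+8) ≡ 355 (mod 479).
Check: 355² = 126025 ≡ 48 (mod 479). The two roots are 124 and 355.

124, 355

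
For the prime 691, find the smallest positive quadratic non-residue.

2

(2/691) = −1, so 2 is the smallest positive non-residue mod 691.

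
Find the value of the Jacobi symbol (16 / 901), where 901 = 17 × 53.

1

Pull out 2^4: since 901 ≡ 5 (mod 8), (2/901) = -1, so (2/901)^4 = +1.
Reached (1/901) = 1. Collecting the sign flips along the way, the symbol is +1.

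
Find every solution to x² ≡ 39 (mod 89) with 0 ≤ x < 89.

22, 67

89 ≡ 1 (mod 4), so we find a root by search.
Trying successive values, 22² = 484 ≡ 39 (mod 89). The other root is 89 − 22 = 67.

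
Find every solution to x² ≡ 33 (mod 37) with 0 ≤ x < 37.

12, 25

37 ≡ 1 (mod 4), so we find a root by search.
Trying successive values, 12² = 144 ≡ 33 (mod 37). The other root is 37 − 12 = 25.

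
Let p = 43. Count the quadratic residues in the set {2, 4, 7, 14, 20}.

2

(2/43) = -1 → non-residue.
(4/43) = +1 → QR.
(7/43) = -1 → non-residue.
(14/43) = +1 → QR.
(20/43) = -1 → non-residue.
Total quadratic residues among the 5: 2.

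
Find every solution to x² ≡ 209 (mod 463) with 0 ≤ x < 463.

Since 463 ≡ 3 (mod 4), a square root of 209 is 209^((463+1)/4) = 209^116 mod 463.
Repeated squaring: 209^2≡159, 209^4≡279, 209^8≡57, 209^16≡8, 209^32≡64, 209^64≡392 (mod 463).
209^116 = 209^(64+32+16+4) ≡ 270 (mod 463).
Check: 270² = 72900 ≡ 209 (mod 463). The two roots are 193 and 270.

193, 270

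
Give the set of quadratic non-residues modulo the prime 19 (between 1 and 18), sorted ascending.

Square k = 1,…,9 (k and 19−k give the same square):
1²=1, 2²=4, 3²=9, 4²=16, 5²≡6, 6²≡17, 7²≡11, 8²≡7, 9²≡5 (mod 19).
The residues are {1, 4, 5, 6, 7, 9, 11, 16, 17}; the non-residues are the remaining 9 nonzero classes.

2,3,8,10,12,13,14,15,18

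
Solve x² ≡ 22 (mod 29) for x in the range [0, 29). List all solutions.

14, 15

29 ≡ 1 (mod 4), so we find a root by search.
Trying successive values, 14² = 196 ≡ 22 (mod 29). The other root is 29 − 14 = 15.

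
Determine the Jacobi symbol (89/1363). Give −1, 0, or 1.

-1

Reciprocity: 89 ≡ 1 and 1363 ≡ 3 (mod 4), so (89/1363) = +(1363/89).
Reduce top mod 89: now compute (28/89).
Pull out 2^2: since 89 ≡ 1 (mod 8), (2/89) = +1, so (2/89)^2 = +1.
Reciprocity: 7 ≡ 3 and 89 ≡ 1 (mod 4), so (7/89) = +(89/7).
Reduce top mod 7: now compute (5/7).
Reciprocity: 5 ≡ 1 and 7 ≡ 3 (mod 4), so (5/7) = +(7/5).
Reduce top mod 5: now compute (2/5).
Pull out 2: since 5 ≡ 5 (mod 8), (2/5) = -1.
Reached (1/5) = 1. Collecting the sign flips along the way, the symbol is -1.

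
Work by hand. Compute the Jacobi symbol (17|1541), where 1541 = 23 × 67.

-1

Reciprocity: 17 ≡ 1 and 1541 ≡ 1 (mod 4), so (17/1541) = +(1541/17).
Reduce top mod 17: now compute (11/17).
Reciprocity: 11 ≡ 3 and 17 ≡ 1 (mod 4), so (11/17) = +(17/11).
Reduce top mod 11: now compute (6/11).
Pull out 2: since 11 ≡ 3 (mod 8), (2/11) = -1.
Reciprocity: 3 ≡ 3 and 11 ≡ 3 (mod 4), so (3/11) = −(11/3).
Reduce top mod 3: now compute (2/3).
Pull out 2: since 3 ≡ 3 (mod 8), (2/3) = -1.
Reached (1/3) = 1. Collecting the sign flips along the way, the symbol is -1.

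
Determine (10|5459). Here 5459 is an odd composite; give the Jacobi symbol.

Pull out 2: since 5459 ≡ 3 (mod 8), (2/5459) = -1.
Reciprocity: 5 ≡ 1 and 5459 ≡ 3 (mod 4), so (5/5459) = +(5459/5).
Reduce top mod 5: now compute (4/5).
Pull out 2^2: since 5 ≡ 5 (mod 8), (2/5) = -1, so (2/5)^2 = +1.
Reached (1/5) = 1. Collecting the sign flips along the way, the symbol is -1.

-1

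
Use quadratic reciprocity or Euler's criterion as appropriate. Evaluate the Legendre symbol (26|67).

1

Pull out 2: since 67 ≡ 3 (mod 8), (2/67) = -1.
Reciprocity: 13 ≡ 1 and 67 ≡ 3 (mod 4), so (13/67) = +(67/13).
Reduce top mod 13: now compute (2/13).
Pull out 2: since 13 ≡ 5 (mod 8), (2/13) = -1.
Reached (1/13) = 1. Collecting the sign flips along the way, the symbol is +1.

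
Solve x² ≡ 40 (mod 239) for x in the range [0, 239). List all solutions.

Since 239 ≡ 3 (mod 4), a square root of 40 is 40^((239+1)/4) = 40^60 mod 239.
Repeated squaring: 40^2≡166, 40^4≡71, 40^8≡22, 40^16≡6, 40^32≡36 (mod 239).
40^60 = 40^(32+16+8+4) ≡ 163 (mod 239).
Check: 163² = 26569 ≡ 40 (mod 239). The two roots are 76 and 163.

76, 163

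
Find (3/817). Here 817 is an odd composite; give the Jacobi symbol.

1

Reciprocity: 3 ≡ 3 and 817 ≡ 1 (mod 4), so (3/817) = +(817/3).
Reduce top mod 3: now compute (1/3).
Reached (1/3) = 1. Collecting the sign flips along the way, the symbol is +1.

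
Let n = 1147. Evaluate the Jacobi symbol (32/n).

Pull out 2^5: since 1147 ≡ 3 (mod 8), (2/1147) = -1, so (2/1147)^5 = -1.
Reached (1/1147) = 1. Collecting the sign flips along the way, the symbol is -1.

-1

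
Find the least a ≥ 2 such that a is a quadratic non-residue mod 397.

(2/397) = −1, so 2 is the smallest positive non-residue mod 397.

2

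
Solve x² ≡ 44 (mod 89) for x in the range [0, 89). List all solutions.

89 ≡ 1 (mod 4), so we find a root by search.
Trying successive values, 20² = 400 ≡ 44 (mod 89). The other root is 89 − 20 = 69.

20, 69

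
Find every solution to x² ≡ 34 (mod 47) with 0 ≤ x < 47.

9, 38

Since 47 ≡ 3 (mod 4), a square root of 34 is 34^((47+1)/4) = 34^12 mod 47.
Repeated squaring: 34^2≡28, 34^4≡32, 34^8≡37 (mod 47).
34^12 = 34^(8+4) ≡ 9 (mod 47).
Check: 9² = 81 ≡ 34 (mod 47). The two roots are 9 and 38.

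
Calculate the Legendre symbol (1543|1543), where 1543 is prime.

First reduce: 1543 ≡ 0 (mod 1543).
Top reduces to 0: gcd > 1, so the symbol is 0.

0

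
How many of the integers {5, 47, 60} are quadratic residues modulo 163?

(5/163) = -1 → non-residue.
(47/163) = +1 → QR.
(60/163) = +1 → QR.
Total quadratic residues among the 3: 2.

2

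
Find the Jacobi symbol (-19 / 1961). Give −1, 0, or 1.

First reduce: -19 ≡ 1942 (mod 1961).
Pull out 2: since 1961 ≡ 1 (mod 8), (2/1961) = +1.
Reciprocity: 971 ≡ 3 and 1961 ≡ 1 (mod 4), so (971/1961) = +(1961/971).
Reduce top mod 971: now compute (19/971).
Reciprocity: 19 ≡ 3 and 971 ≡ 3 (mod 4), so (19/971) = −(971/19).
Reduce top mod 19: now compute (2/19).
Pull out 2: since 19 ≡ 3 (mod 8), (2/19) = -1.
Reached (1/19) = 1. Collecting the sign flips along the way, the symbol is +1.

1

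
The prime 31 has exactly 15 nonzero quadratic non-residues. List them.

3 6 11 12 13 15 17 21 22 23 24 26 27 29 30

Square k = 1,…,15 (k and 31−k give the same square):
1²=1, 2²=4, 3²=9, 4²=16, 5²=25, 6²≡5, 7²≡18, 8²≡2, 9²≡19, 10²≡7, 11²≡28, 12²≡20, 13²≡14, 14²≡10, 15²≡8 (mod 31).
The residues are {1, 2, 4, 5, 7, 8, 9, 10, 14, 16, 18, 19, 20, 25, 28}; the non-residues are the remaining 15 nonzero classes.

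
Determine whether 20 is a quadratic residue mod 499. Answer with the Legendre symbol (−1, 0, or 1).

Euler's criterion: (20/499) ≡ 20^249 (mod 499).
20^2 ≡ 400 (mod 499)
20^4 ≡ 320 (mod 499)
20^8 ≡ 105 (mod 499)
20^16 ≡ 47 (mod 499)
20^32 ≡ 213 (mod 499)
20^64 ≡ 459 (mod 499)
20^128 ≡ 103 (mod 499)
20^249 = 20^(128+64+32+16+8+1) ≡ 1 (mod 499).
Result is 1, so (20/499) = 1.

1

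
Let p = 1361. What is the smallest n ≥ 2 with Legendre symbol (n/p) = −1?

3

(2/1361) = +1, so 2 is a residue.
(3/1361) = −1, so 3 is the smallest positive non-residue mod 1361.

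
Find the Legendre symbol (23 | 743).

1

Reciprocity: 23 ≡ 3 and 743 ≡ 3 (mod 4), so (23/743) = −(743/23).
Reduce top mod 23: now compute (7/23).
Reciprocity: 7 ≡ 3 and 23 ≡ 3 (mod 4), so (7/23) = −(23/7).
Reduce top mod 7: now compute (2/7).
Pull out 2: since 7 ≡ 7 (mod 8), (2/7) = +1.
Reached (1/7) = 1. Collecting the sign flips along the way, the symbol is +1.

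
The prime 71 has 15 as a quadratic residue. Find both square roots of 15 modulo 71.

Since 71 ≡ 3 (mod 4), a square root of 15 is 15^((71+1)/4) = 15^18 mod 71.
Repeated squaring: 15^2≡12, 15^4≡2, 15^8≡4, 15^16≡16 (mod 71).
15^18 = 15^(16+2) ≡ 50 (mod 71).
Check: 50² = 2500 ≡ 15 (mod 71). The two roots are 21 and 50.

21, 50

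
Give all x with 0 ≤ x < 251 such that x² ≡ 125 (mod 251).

80, 171

Since 251 ≡ 3 (mod 4), a square root of 125 is 125^((251+1)/4) = 125^63 mod 251.
Repeated squaring: 125^2≡63, 125^4≡204, 125^8≡201, 125^16≡241, 125^32≡100 (mod 251).
125^63 = 125^(32+16+8+4+2+1) ≡ 80 (mod 251).
Check: 80² = 6400 ≡ 125 (mod 251). The two roots are 80 and 171.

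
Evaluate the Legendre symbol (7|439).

1

Reciprocity: 7 ≡ 3 and 439 ≡ 3 (mod 4), so (7/439) = −(439/7).
Reduce top mod 7: now compute (5/7).
Reciprocity: 5 ≡ 1 and 7 ≡ 3 (mod 4), so (5/7) = +(7/5).
Reduce top mod 5: now compute (2/5).
Pull out 2: since 5 ≡ 5 (mod 8), (2/5) = -1.
Reached (1/5) = 1. Collecting the sign flips along the way, the symbol is +1.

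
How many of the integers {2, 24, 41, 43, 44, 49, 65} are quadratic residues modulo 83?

4

(2/83) = -1 → non-residue.
(24/83) = -1 → non-residue.
(41/83) = +1 → QR.
(43/83) = -1 → non-residue.
(44/83) = +1 → QR.
(49/83) = +1 → QR.
(65/83) = +1 → QR.
Total quadratic residues among the 7: 4.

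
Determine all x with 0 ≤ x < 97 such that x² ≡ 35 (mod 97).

97 ≡ 1 (mod 4), so we find a root by search.
Trying successive values, 36² = 1296 ≡ 35 (mod 97). The other root is 97 − 36 = 61.

36, 61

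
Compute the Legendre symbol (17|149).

Reciprocity: 17 ≡ 1 and 149 ≡ 1 (mod 4), so (17/149) = +(149/17).
Reduce top mod 17: now compute (13/17).
Reciprocity: 13 ≡ 1 and 17 ≡ 1 (mod 4), so (13/17) = +(17/13).
Reduce top mod 13: now compute (4/13).
Pull out 2^2: since 13 ≡ 5 (mod 8), (2/13) = -1, so (2/13)^2 = +1.
Reached (1/13) = 1. Collecting the sign flips along the way, the symbol is +1.

1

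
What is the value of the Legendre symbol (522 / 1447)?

-1

Pull out 2: since 1447 ≡ 7 (mod 8), (2/1447) = +1.
Reciprocity: 261 ≡ 1 and 1447 ≡ 3 (mod 4), so (261/1447) = +(1447/261).
Reduce top mod 261: now compute (142/261).
Pull out 2: since 261 ≡ 5 (mod 8), (2/261) = -1.
Reciprocity: 71 ≡ 3 and 261 ≡ 1 (mod 4), so (71/261) = +(261/71).
Reduce top mod 71: now compute (48/71).
Pull out 2^4: since 71 ≡ 7 (mod 8), (2/71) = +1, so (2/71)^4 = +1.
Reciprocity: 3 ≡ 3 and 71 ≡ 3 (mod 4), so (3/71) = −(71/3).
Reduce top mod 3: now compute (2/3).
Pull out 2: since 3 ≡ 3 (mod 8), (2/3) = -1.
Reached (1/3) = 1. Collecting the sign flips along the way, the symbol is -1.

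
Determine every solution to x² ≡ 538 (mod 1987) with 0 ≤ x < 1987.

371, 1616

Since 1987 ≡ 3 (mod 4), a square root of 538 is 538^((1987+1)/4) = 538^497 mod 1987.
Repeated squaring: 538^2≡1329, 538^4≡1785, 538^8≡1064, 538^16≡1493, 538^32≡1622, 538^64≡96, 538^128≡1268, 538^256≡341 (mod 1987).
538^497 = 538^(256+128+64+32+16+1) ≡ 1616 (mod 1987).
Check: 1616² = 2611456 ≡ 538 (mod 1987). The two roots are 371 and 1616.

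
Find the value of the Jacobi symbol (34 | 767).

Pull out 2: since 767 ≡ 7 (mod 8), (2/767) = +1.
Reciprocity: 17 ≡ 1 and 767 ≡ 3 (mod 4), so (17/767) = +(767/17).
Reduce top mod 17: now compute (2/17).
Pull out 2: since 17 ≡ 1 (mod 8), (2/17) = +1.
Reached (1/17) = 1. Collecting the sign flips along the way, the symbol is +1.

1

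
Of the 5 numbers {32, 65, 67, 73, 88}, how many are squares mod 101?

(32/101) = -1 → non-residue.
(65/101) = +1 → QR.
(67/101) = -1 → non-residue.
(73/101) = -1 → non-residue.
(88/101) = +1 → QR.
Total quadratic residues among the 5: 2.

2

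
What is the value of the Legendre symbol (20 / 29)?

Euler's criterion: (20/29) ≡ 20^14 (mod 29).
20^2 ≡ 23 (mod 29)
20^4 ≡ 7 (mod 29)
20^8 ≡ 20 (mod 29)
20^14 = 20^(8+4+2) ≡ 1 (mod 29).
Result is 1, so (20/29) = 1.

1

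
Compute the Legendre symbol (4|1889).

1

Pull out 2^2: since 1889 ≡ 1 (mod 8), (2/1889) = +1, so (2/1889)^2 = +1.
Reached (1/1889) = 1. Collecting the sign flips along the way, the symbol is +1.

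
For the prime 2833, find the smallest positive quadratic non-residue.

5

(2/2833) = +1, so 2 is a residue.
(3/2833) = +1, so 3 is a residue.
(4/2833) = +1, so 4 is a residue.
(5/2833) = −1, so 5 is the smallest positive non-residue mod 2833.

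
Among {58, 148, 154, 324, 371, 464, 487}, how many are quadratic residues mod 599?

(58/599) = -1 → non-residue.
(148/599) = +1 → QR.
(154/599) = +1 → QR.
(324/599) = +1 → QR.
(371/599) = -1 → non-residue.
(464/599) = -1 → non-residue.
(487/599) = +1 → QR.
Total quadratic residues among the 7: 4.

4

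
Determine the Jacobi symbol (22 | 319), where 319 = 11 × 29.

0

Pull out 2: since 319 ≡ 7 (mod 8), (2/319) = +1.
Reciprocity: 11 ≡ 3 and 319 ≡ 3 (mod 4), so (11/319) = −(319/11).
Reduce top mod 11: now compute (0/11).
Top reduces to 0: gcd > 1, so the symbol is 0.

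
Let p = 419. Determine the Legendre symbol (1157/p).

-1

Euler's criterion: (1157/419) ≡ 319^209 (mod 419).
319^2 ≡ 363 (mod 419)
319^4 ≡ 203 (mod 419)
319^8 ≡ 147 (mod 419)
319^16 ≡ 240 (mod 419)
319^32 ≡ 197 (mod 419)
319^64 ≡ 261 (mod 419)
319^128 ≡ 243 (mod 419)
319^209 = 319^(128+64+16+1) ≡ 418 (mod 419).
Result is 418 ≡ −1, so (1157/419) = −1.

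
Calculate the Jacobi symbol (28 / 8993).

Pull out 2^2: since 8993 ≡ 1 (mod 8), (2/8993) = +1, so (2/8993)^2 = +1.
Reciprocity: 7 ≡ 3 and 8993 ≡ 1 (mod 4), so (7/8993) = +(8993/7).
Reduce top mod 7: now compute (5/7).
Reciprocity: 5 ≡ 1 and 7 ≡ 3 (mod 4), so (5/7) = +(7/5).
Reduce top mod 5: now compute (2/5).
Pull out 2: since 5 ≡ 5 (mod 8), (2/5) = -1.
Reached (1/5) = 1. Collecting the sign flips along the way, the symbol is -1.

-1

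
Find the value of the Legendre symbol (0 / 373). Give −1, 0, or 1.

Top reduces to 0: gcd > 1, so the symbol is 0.

0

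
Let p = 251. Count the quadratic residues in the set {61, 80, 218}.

2

(61/251) = -1 → non-residue.
(80/251) = +1 → QR.
(218/251) = +1 → QR.
Total quadratic residues among the 3: 2.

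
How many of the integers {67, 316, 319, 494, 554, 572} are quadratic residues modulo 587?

4

(67/587) = +1 → QR.
(316/587) = +1 → QR.
(319/587) = -1 → non-residue.
(494/587) = -1 → non-residue.
(554/587) = +1 → QR.
(572/587) = +1 → QR.
Total quadratic residues among the 6: 4.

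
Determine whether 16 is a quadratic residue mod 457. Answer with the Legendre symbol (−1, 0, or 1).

1

Pull out 2^4: since 457 ≡ 1 (mod 8), (2/457) = +1, so (2/457)^4 = +1.
Reached (1/457) = 1. Collecting the sign flips along the way, the symbol is +1.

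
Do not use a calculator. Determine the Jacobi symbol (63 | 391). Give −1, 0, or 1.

Reciprocity: 63 ≡ 3 and 391 ≡ 3 (mod 4), so (63/391) = −(391/63).
Reduce top mod 63: now compute (13/63).
Reciprocity: 13 ≡ 1 and 63 ≡ 3 (mod 4), so (13/63) = +(63/13).
Reduce top mod 13: now compute (11/13).
Reciprocity: 11 ≡ 3 and 13 ≡ 1 (mod 4), so (11/13) = +(13/11).
Reduce top mod 11: now compute (2/11).
Pull out 2: since 11 ≡ 3 (mod 8), (2/11) = -1.
Reached (1/11) = 1. Collecting the sign flips along the way, the symbol is +1.

1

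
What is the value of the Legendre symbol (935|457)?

Euler's criterion: (935/457) ≡ 21^228 (mod 457).
21^2 ≡ 441 (mod 457)
21^4 ≡ 256 (mod 457)
21^8 ≡ 185 (mod 457)
21^16 ≡ 407 (mod 457)
21^32 ≡ 215 (mod 457)
21^64 ≡ 68 (mod 457)
21^128 ≡ 54 (mod 457)
21^228 = 21^(128+64+32+4) ≡ 1 (mod 457).
Result is 1, so (935/457) = 1.

1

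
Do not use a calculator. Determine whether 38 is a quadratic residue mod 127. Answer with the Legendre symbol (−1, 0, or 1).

Pull out 2: since 127 ≡ 7 (mod 8), (2/127) = +1.
Reciprocity: 19 ≡ 3 and 127 ≡ 3 (mod 4), so (19/127) = −(127/19).
Reduce top mod 19: now compute (13/19).
Reciprocity: 13 ≡ 1 and 19 ≡ 3 (mod 4), so (13/19) = +(19/13).
Reduce top mod 13: now compute (6/13).
Pull out 2: since 13 ≡ 5 (mod 8), (2/13) = -1.
Reciprocity: 3 ≡ 3 and 13 ≡ 1 (mod 4), so (3/13) = +(13/3).
Reduce top mod 3: now compute (1/3).
Reached (1/3) = 1. Collecting the sign flips along the way, the symbol is +1.

1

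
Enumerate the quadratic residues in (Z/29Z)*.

1, 4, 5, 6, 7, 9, 13, 16, 20, 22, 23, 24, 25, 28

Square k = 1,…,14 (k and 29−k give the same square):
1²=1, 2²=4, 3²=9, 4²=16, 5²=25, 6²≡7, 7²≡20, 8²≡6, 9²≡23, 10²≡13, 11²≡5, 12²≡28, 13²≡24, 14²≡22 (mod 29).
So the quadratic residues mod 29 are {1, 4, 5, 6, 7, 9, 13, 16, 20, 22, 23, 24, 25, 28}.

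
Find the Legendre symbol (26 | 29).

-1

Euler's criterion: (26/29) ≡ 26^14 (mod 29).
26^2 ≡ 9 (mod 29)
26^4 ≡ 23 (mod 29)
26^8 ≡ 7 (mod 29)
26^14 = 26^(8+4+2) ≡ 28 (mod 29).
Result is 28 ≡ −1, so (26/29) = −1.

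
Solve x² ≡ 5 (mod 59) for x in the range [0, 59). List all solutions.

Since 59 ≡ 3 (mod 4), a square root of 5 is 5^((59+1)/4) = 5^15 mod 59.
Repeated squaring: 5^2≡25, 5^4≡35, 5^8≡45 (mod 59).
5^15 = 5^(8+4+2+1) ≡ 51 (mod 59).
Check: 51² = 2601 ≡ 5 (mod 59). The two roots are 8 and 51.

8, 51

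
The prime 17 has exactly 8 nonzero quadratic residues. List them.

Square k = 1,…,8 (k and 17−k give the same square):
1²=1, 2²=4, 3²=9, 4²=16, 5²≡8, 6²≡2, 7²≡15, 8²≡13 (mod 17).
So the quadratic residues mod 17 are {1, 2, 4, 8, 9, 13, 15, 16}.

1, 2, 4, 8, 9, 13, 15, 16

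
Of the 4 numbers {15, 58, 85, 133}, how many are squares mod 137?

2

(15/137) = +1 → QR.
(58/137) = -1 → non-residue.
(85/137) = -1 → non-residue.
(133/137) = +1 → QR.
Total quadratic residues among the 4: 2.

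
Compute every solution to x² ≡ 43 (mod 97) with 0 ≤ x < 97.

25, 72

97 ≡ 1 (mod 4), so we find a root by search.
Trying successive values, 25² = 625 ≡ 43 (mod 97). The other root is 97 − 25 = 72.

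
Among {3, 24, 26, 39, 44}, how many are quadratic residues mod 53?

2

(3/53) = -1 → non-residue.
(24/53) = +1 → QR.
(26/53) = -1 → non-residue.
(39/53) = -1 → non-residue.
(44/53) = +1 → QR.
Total quadratic residues among the 5: 2.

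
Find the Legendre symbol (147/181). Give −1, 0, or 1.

1

Reciprocity: 147 ≡ 3 and 181 ≡ 1 (mod 4), so (147/181) = +(181/147).
Reduce top mod 147: now compute (34/147).
Pull out 2: since 147 ≡ 3 (mod 8), (2/147) = -1.
Reciprocity: 17 ≡ 1 and 147 ≡ 3 (mod 4), so (17/147) = +(147/17).
Reduce top mod 17: now compute (11/17).
Reciprocity: 11 ≡ 3 and 17 ≡ 1 (mod 4), so (11/17) = +(17/11).
Reduce top mod 11: now compute (6/11).
Pull out 2: since 11 ≡ 3 (mod 8), (2/11) = -1.
Reciprocity: 3 ≡ 3 and 11 ≡ 3 (mod 4), so (3/11) = −(11/3).
Reduce top mod 3: now compute (2/3).
Pull out 2: since 3 ≡ 3 (mod 8), (2/3) = -1.
Reached (1/3) = 1. Collecting the sign flips along the way, the symbol is +1.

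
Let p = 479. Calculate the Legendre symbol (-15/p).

First reduce: -15 ≡ 464 (mod 479).
Pull out 2^4: since 479 ≡ 7 (mod 8), (2/479) = +1, so (2/479)^4 = +1.
Reciprocity: 29 ≡ 1 and 479 ≡ 3 (mod 4), so (29/479) = +(479/29).
Reduce top mod 29: now compute (15/29).
Reciprocity: 15 ≡ 3 and 29 ≡ 1 (mod 4), so (15/29) = +(29/15).
Reduce top mod 15: now compute (14/15).
Pull out 2: since 15 ≡ 7 (mod 8), (2/15) = +1.
Reciprocity: 7 ≡ 3 and 15 ≡ 3 (mod 4), so (7/15) = −(15/7).
Reduce top mod 7: now compute (1/7).
Reached (1/7) = 1. Collecting the sign flips along the way, the symbol is -1.

-1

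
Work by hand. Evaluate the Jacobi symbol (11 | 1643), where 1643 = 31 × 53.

-1

Reciprocity: 11 ≡ 3 and 1643 ≡ 3 (mod 4), so (11/1643) = −(1643/11).
Reduce top mod 11: now compute (4/11).
Pull out 2^2: since 11 ≡ 3 (mod 8), (2/11) = -1, so (2/11)^2 = +1.
Reached (1/11) = 1. Collecting the sign flips along the way, the symbol is -1.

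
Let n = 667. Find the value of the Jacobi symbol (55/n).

Reciprocity: 55 ≡ 3 and 667 ≡ 3 (mod 4), so (55/667) = −(667/55).
Reduce top mod 55: now compute (7/55).
Reciprocity: 7 ≡ 3 and 55 ≡ 3 (mod 4), so (7/55) = −(55/7).
Reduce top mod 7: now compute (6/7).
Pull out 2: since 7 ≡ 7 (mod 8), (2/7) = +1.
Reciprocity: 3 ≡ 3 and 7 ≡ 3 (mod 4), so (3/7) = −(7/3).
Reduce top mod 3: now compute (1/3).
Reached (1/3) = 1. Collecting the sign flips along the way, the symbol is -1.

-1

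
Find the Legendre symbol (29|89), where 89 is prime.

-1

Euler's criterion: (29/89) ≡ 29^44 (mod 89).
29^2 ≡ 40 (mod 89)
29^4 ≡ 87 (mod 89)
29^8 ≡ 4 (mod 89)
29^16 ≡ 16 (mod 89)
29^32 ≡ 78 (mod 89)
29^44 = 29^(32+8+4) ≡ 88 (mod 89).
Result is 88 ≡ −1, so (29/89) = −1.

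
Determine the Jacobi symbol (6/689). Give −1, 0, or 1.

-1

Pull out 2: since 689 ≡ 1 (mod 8), (2/689) = +1.
Reciprocity: 3 ≡ 3 and 689 ≡ 1 (mod 4), so (3/689) = +(689/3).
Reduce top mod 3: now compute (2/3).
Pull out 2: since 3 ≡ 3 (mod 8), (2/3) = -1.
Reached (1/3) = 1. Collecting the sign flips along the way, the symbol is -1.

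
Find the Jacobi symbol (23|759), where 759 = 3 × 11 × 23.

0

Reciprocity: 23 ≡ 3 and 759 ≡ 3 (mod 4), so (23/759) = −(759/23).
Reduce top mod 23: now compute (0/23).
Top reduces to 0: gcd > 1, so the symbol is 0.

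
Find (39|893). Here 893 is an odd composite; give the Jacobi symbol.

-1

Reciprocity: 39 ≡ 3 and 893 ≡ 1 (mod 4), so (39/893) = +(893/39).
Reduce top mod 39: now compute (35/39).
Reciprocity: 35 ≡ 3 and 39 ≡ 3 (mod 4), so (35/39) = −(39/35).
Reduce top mod 35: now compute (4/35).
Pull out 2^2: since 35 ≡ 3 (mod 8), (2/35) = -1, so (2/35)^2 = +1.
Reached (1/35) = 1. Collecting the sign flips along the way, the symbol is -1.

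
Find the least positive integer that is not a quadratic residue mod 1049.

(2/1049) = +1, so 2 is a residue.
(3/1049) = −1, so 3 is the smallest positive non-residue mod 1049.

3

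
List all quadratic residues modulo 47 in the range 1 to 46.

Square k = 1,…,23 (k and 47−k give the same square):
1²=1, 2²=4, 3²=9, 4²=16, 5²=25, 6²=36, 7²≡2, 8²≡17, 9²≡34, 10²≡6, 11²≡27, 12²≡3, 13²≡28, 14²≡8, 15²≡37, 16²≡21, 17²≡7, 18²≡42, 19²≡32, 20²≡24, 21²≡18, 22²≡14, 23²≡12 (mod 47).
So the quadratic residues mod 47 are {1, 2, 3, 4, 6, 7, 8, 9, 12, 14, 16, 17, 18, 21, 24, 25, 27, 28, 32, 34, 36, 37, 42}.

1, 2, 3, 4, 6, 7, 8, 9, 12, 14, 16, 17, 18, 21, 24, 25, 27, 28, 32, 34, 36, 37, 42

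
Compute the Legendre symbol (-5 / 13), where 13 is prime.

-1

Euler's criterion: (-5/13) ≡ 8^6 (mod 13).
8^2 ≡ 12 (mod 13)
8^4 ≡ 1 (mod 13)
8^6 = 8^(4+2) ≡ 12 (mod 13).
Result is 12 ≡ −1, so (-5/13) = −1.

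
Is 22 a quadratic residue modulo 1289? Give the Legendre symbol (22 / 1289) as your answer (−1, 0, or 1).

-1

Pull out 2: since 1289 ≡ 1 (mod 8), (2/1289) = +1.
Reciprocity: 11 ≡ 3 and 1289 ≡ 1 (mod 4), so (11/1289) = +(1289/11).
Reduce top mod 11: now compute (2/11).
Pull out 2: since 11 ≡ 3 (mod 8), (2/11) = -1.
Reached (1/11) = 1. Collecting the sign flips along the way, the symbol is -1.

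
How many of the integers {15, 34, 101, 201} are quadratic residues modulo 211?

(15/211) = -1 → non-residue.
(34/211) = +1 → QR.
(101/211) = +1 → QR.
(201/211) = +1 → QR.
Total quadratic residues among the 4: 3.

3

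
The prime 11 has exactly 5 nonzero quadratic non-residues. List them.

2,6,7,8,10

Square k = 1,…,5 (k and 11−k give the same square):
1²=1, 2²=4, 3²=9, 4²≡5, 5²≡3 (mod 11).
The residues are {1, 3, 4, 5, 9}; the non-residues are the remaining 5 nonzero classes.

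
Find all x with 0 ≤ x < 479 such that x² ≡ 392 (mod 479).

Since 479 ≡ 3 (mod 4), a square root of 392 is 392^((479+1)/4) = 392^120 mod 479.
Repeated squaring: 392^2≡384, 392^4≡403, 392^8≡28, 392^16≡305, 392^32≡99, 392^64≡221 (mod 479).
392^120 = 392^(64+32+16+8) ≡ 256 (mod 479).
Check: 256² = 65536 ≡ 392 (mod 479). The two roots are 223 and 256.

223, 256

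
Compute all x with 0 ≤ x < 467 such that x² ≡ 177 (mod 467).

180, 287

Since 467 ≡ 3 (mod 4), a square root of 177 is 177^((467+1)/4) = 177^117 mod 467.
Repeated squaring: 177^2≡40, 177^4≡199, 177^8≡373, 177^16≡430, 177^32≡435, 177^64≡90 (mod 467).
177^117 = 177^(64+32+16+4+1) ≡ 287 (mod 467).
Check: 287² = 82369 ≡ 177 (mod 467). The two roots are 180 and 287.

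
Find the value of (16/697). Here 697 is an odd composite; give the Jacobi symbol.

Pull out 2^4: since 697 ≡ 1 (mod 8), (2/697) = +1, so (2/697)^4 = +1.
Reached (1/697) = 1. Collecting the sign flips along the way, the symbol is +1.

1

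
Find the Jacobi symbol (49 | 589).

Reciprocity: 49 ≡ 1 and 589 ≡ 1 (mod 4), so (49/589) = +(589/49).
Reduce top mod 49: now compute (1/49).
Reached (1/49) = 1. Collecting the sign flips along the way, the symbol is +1.

1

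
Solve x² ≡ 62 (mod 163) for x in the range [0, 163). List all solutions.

15, 148

Since 163 ≡ 3 (mod 4), a square root of 62 is 62^((163+1)/4) = 62^41 mod 163.
Repeated squaring: 62^2≡95, 62^4≡60, 62^8≡14, 62^16≡33, 62^32≡111 (mod 163).
62^41 = 62^(32+8+1) ≡ 15 (mod 163).
Check: 15² = 225 ≡ 62 (mod 163). The two roots are 15 and 148.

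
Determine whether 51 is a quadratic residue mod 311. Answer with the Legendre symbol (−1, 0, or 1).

-1

Euler's criterion: (51/311) ≡ 51^155 (mod 311).
51^2 ≡ 113 (mod 311)
51^4 ≡ 18 (mod 311)
51^8 ≡ 13 (mod 311)
51^16 ≡ 169 (mod 311)
51^32 ≡ 260 (mod 311)
51^64 ≡ 113 (mod 311)
51^128 ≡ 18 (mod 311)
51^155 = 51^(128+16+8+2+1) ≡ 310 (mod 311).
Result is 310 ≡ −1, so (51/311) = −1.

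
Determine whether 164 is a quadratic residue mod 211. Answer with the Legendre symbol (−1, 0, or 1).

Euler's criterion: (164/211) ≡ 164^105 (mod 211).
164^2 ≡ 99 (mod 211)
164^4 ≡ 95 (mod 211)
164^8 ≡ 163 (mod 211)
164^16 ≡ 194 (mod 211)
164^32 ≡ 78 (mod 211)
164^64 ≡ 176 (mod 211)
164^105 = 164^(64+32+8+1) ≡ 210 (mod 211).
Result is 210 ≡ −1, so (164/211) = −1.

-1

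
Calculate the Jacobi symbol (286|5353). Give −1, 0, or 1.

Pull out 2: since 5353 ≡ 1 (mod 8), (2/5353) = +1.
Reciprocity: 143 ≡ 3 and 5353 ≡ 1 (mod 4), so (143/5353) = +(5353/143).
Reduce top mod 143: now compute (62/143).
Pull out 2: since 143 ≡ 7 (mod 8), (2/143) = +1.
Reciprocity: 31 ≡ 3 and 143 ≡ 3 (mod 4), so (31/143) = −(143/31).
Reduce top mod 31: now compute (19/31).
Reciprocity: 19 ≡ 3 and 31 ≡ 3 (mod 4), so (19/31) = −(31/19).
Reduce top mod 19: now compute (12/19).
Pull out 2^2: since 19 ≡ 3 (mod 8), (2/19) = -1, so (2/19)^2 = +1.
Reciprocity: 3 ≡ 3 and 19 ≡ 3 (mod 4), so (3/19) = −(19/3).
Reduce top mod 3: now compute (1/3).
Reached (1/3) = 1. Collecting the sign flips along the way, the symbol is -1.

-1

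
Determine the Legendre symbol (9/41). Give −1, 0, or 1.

1

Euler's criterion: (9/41) ≡ 9^20 (mod 41).
9^2 ≡ 40 (mod 41)
9^4 ≡ 1 (mod 41)
9^8 ≡ 1 (mod 41)
9^16 ≡ 1 (mod 41)
9^20 = 9^(16+4) ≡ 1 (mod 41).
Result is 1, so (9/41) = 1.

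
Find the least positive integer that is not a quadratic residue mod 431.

7

(2/431) = +1, so 2 is a residue.
(3/431) = +1, so 3 is a residue.
(4/431) = +1, so 4 is a residue.
(5/431) = +1, so 5 is a residue.
(6/431) = +1, so 6 is a residue.
(7/431) = −1, so 7 is the smallest positive non-residue mod 431.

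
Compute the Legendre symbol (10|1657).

-1

Pull out 2: since 1657 ≡ 1 (mod 8), (2/1657) = +1.
Reciprocity: 5 ≡ 1 and 1657 ≡ 1 (mod 4), so (5/1657) = +(1657/5).
Reduce top mod 5: now compute (2/5).
Pull out 2: since 5 ≡ 5 (mod 8), (2/5) = -1.
Reached (1/5) = 1. Collecting the sign flips along the way, the symbol is -1.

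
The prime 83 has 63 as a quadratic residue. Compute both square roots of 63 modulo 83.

Since 83 ≡ 3 (mod 4), a square root of 63 is 63^((83+1)/4) = 63^21 mod 83.
Repeated squaring: 63^2≡68, 63^4≡59, 63^8≡78, 63^16≡25 (mod 83).
63^21 = 63^(16+4+1) ≡ 48 (mod 83).
Check: 48² = 2304 ≡ 63 (mod 83). The two roots are 35 and 48.

35, 48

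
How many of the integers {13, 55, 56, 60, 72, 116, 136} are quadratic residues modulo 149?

(13/149) = -1 → non-residue.
(55/149) = -1 → non-residue.
(56/149) = -1 → non-residue.
(60/149) = -1 → non-residue.
(72/149) = -1 → non-residue.
(116/149) = +1 → QR.
(136/149) = -1 → non-residue.
Total quadratic residues among the 7: 1.

1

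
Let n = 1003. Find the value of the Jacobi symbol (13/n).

-1

Reciprocity: 13 ≡ 1 and 1003 ≡ 3 (mod 4), so (13/1003) = +(1003/13).
Reduce top mod 13: now compute (2/13).
Pull out 2: since 13 ≡ 5 (mod 8), (2/13) = -1.
Reached (1/13) = 1. Collecting the sign flips along the way, the symbol is -1.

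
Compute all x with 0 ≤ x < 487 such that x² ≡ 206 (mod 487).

135, 352

Since 487 ≡ 3 (mod 4), a square root of 206 is 206^((487+1)/4) = 206^122 mod 487.
Repeated squaring: 206^2≡67, 206^4≡106, 206^8≡35, 206^16≡251, 206^32≡178, 206^64≡29 (mod 487).
206^122 = 206^(64+32+16+8+2) ≡ 135 (mod 487).
Check: 135² = 18225 ≡ 206 (mod 487). The two roots are 135 and 352.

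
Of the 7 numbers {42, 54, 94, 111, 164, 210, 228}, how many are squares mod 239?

(42/239) = -1 → non-residue.
(54/239) = +1 → QR.
(94/239) = -1 → non-residue.
(111/239) = -1 → non-residue.
(164/239) = -1 → non-residue.
(210/239) = -1 → non-residue.
(228/239) = -1 → non-residue.
Total quadratic residues among the 7: 1.

1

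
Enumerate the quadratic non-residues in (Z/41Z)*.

Square k = 1,…,20 (k and 41−k give the same square):
1²=1, 2²=4, 3²=9, 4²=16, 5²=25, 6²=36, 7²≡8, 8²≡23, 9²≡40, 10²≡18, 11²≡39, 12²≡21, 13²≡5, 14²≡32, 15²≡20, 16²≡10, 17²≡2, 18²≡37, 19²≡33, 20²≡31 (mod 41).
The residues are {1, 2, 4, 5, 8, 9, 10, 16, 18, 20, 21, 23, 25, 31, 32, 33, 36, 37, 39, 40}; the non-residues are the remaining 20 nonzero classes.

3, 6, 7, 11, 12, 13, 14, 15, 17, 19, 22, 24, 26, 27, 28, 29, 30, 34, 35, 38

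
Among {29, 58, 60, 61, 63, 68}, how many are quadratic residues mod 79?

0

(29/79) = -1 → non-residue.
(58/79) = -1 → non-residue.
(60/79) = -1 → non-residue.
(61/79) = -1 → non-residue.
(63/79) = -1 → non-residue.
(68/79) = -1 → non-residue.
Total quadratic residues among the 6: 0.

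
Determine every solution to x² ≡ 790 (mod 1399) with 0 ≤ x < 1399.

Since 1399 ≡ 3 (mod 4), a square root of 790 is 790^((1399+1)/4) = 790^350 mod 1399.
Repeated squaring: 790^2≡146, 790^4≡331, 790^8≡439, 790^16≡1058, 790^32≡164, 790^64≡315, 790^128≡1295, 790^256≡1023 (mod 1399).
790^350 = 790^(256+64+16+8+4+2) ≡ 1051 (mod 1399).
Check: 1051² = 1104601 ≡ 790 (mod 1399). The two roots are 348 and 1051.

348, 1051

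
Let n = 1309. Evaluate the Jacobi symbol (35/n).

0

Reciprocity: 35 ≡ 3 and 1309 ≡ 1 (mod 4), so (35/1309) = +(1309/35).
Reduce top mod 35: now compute (14/35).
Pull out 2: since 35 ≡ 3 (mod 8), (2/35) = -1.
Reciprocity: 7 ≡ 3 and 35 ≡ 3 (mod 4), so (7/35) = −(35/7).
Reduce top mod 7: now compute (0/7).
Top reduces to 0: gcd > 1, so the symbol is 0.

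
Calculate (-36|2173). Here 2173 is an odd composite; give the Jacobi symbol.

1

First reduce: -36 ≡ 2137 (mod 2173).
Reciprocity: 2137 ≡ 1 and 2173 ≡ 1 (mod 4), so (2137/2173) = +(2173/2137).
Reduce top mod 2137: now compute (36/2137).
Pull out 2^2: since 2137 ≡ 1 (mod 8), (2/2137) = +1, so (2/2137)^2 = +1.
Reciprocity: 9 ≡ 1 and 2137 ≡ 1 (mod 4), so (9/2137) = +(2137/9).
Reduce top mod 9: now compute (4/9).
Pull out 2^2: since 9 ≡ 1 (mod 8), (2/9) = +1, so (2/9)^2 = +1.
Reached (1/9) = 1. Collecting the sign flips along the way, the symbol is +1.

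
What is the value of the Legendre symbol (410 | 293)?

First reduce: 410 ≡ 117 (mod 293).
Reciprocity: 117 ≡ 1 and 293 ≡ 1 (mod 4), so (117/293) = +(293/117).
Reduce top mod 117: now compute (59/117).
Reciprocity: 59 ≡ 3 and 117 ≡ 1 (mod 4), so (59/117) = +(117/59).
Reduce top mod 59: now compute (58/59).
Pull out 2: since 59 ≡ 3 (mod 8), (2/59) = -1.
Reciprocity: 29 ≡ 1 and 59 ≡ 3 (mod 4), so (29/59) = +(59/29).
Reduce top mod 29: now compute (1/29).
Reached (1/29) = 1. Collecting the sign flips along the way, the symbol is -1.

-1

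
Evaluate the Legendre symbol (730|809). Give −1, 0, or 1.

Pull out 2: since 809 ≡ 1 (mod 8), (2/809) = +1.
Reciprocity: 365 ≡ 1 and 809 ≡ 1 (mod 4), so (365/809) = +(809/365).
Reduce top mod 365: now compute (79/365).
Reciprocity: 79 ≡ 3 and 365 ≡ 1 (mod 4), so (79/365) = +(365/79).
Reduce top mod 79: now compute (49/79).
Reciprocity: 49 ≡ 1 and 79 ≡ 3 (mod 4), so (49/79) = +(79/49).
Reduce top mod 49: now compute (30/49).
Pull out 2: since 49 ≡ 1 (mod 8), (2/49) = +1.
Reciprocity: 15 ≡ 3 and 49 ≡ 1 (mod 4), so (15/49) = +(49/15).
Reduce top mod 15: now compute (4/15).
Pull out 2^2: since 15 ≡ 7 (mod 8), (2/15) = +1, so (2/15)^2 = +1.
Reached (1/15) = 1. Collecting the sign flips along the way, the symbol is +1.

1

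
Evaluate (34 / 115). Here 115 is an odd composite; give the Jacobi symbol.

Pull out 2: since 115 ≡ 3 (mod 8), (2/115) = -1.
Reciprocity: 17 ≡ 1 and 115 ≡ 3 (mod 4), so (17/115) = +(115/17).
Reduce top mod 17: now compute (13/17).
Reciprocity: 13 ≡ 1 and 17 ≡ 1 (mod 4), so (13/17) = +(17/13).
Reduce top mod 13: now compute (4/13).
Pull out 2^2: since 13 ≡ 5 (mod 8), (2/13) = -1, so (2/13)^2 = +1.
Reached (1/13) = 1. Collecting the sign flips along the way, the symbol is -1.

-1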